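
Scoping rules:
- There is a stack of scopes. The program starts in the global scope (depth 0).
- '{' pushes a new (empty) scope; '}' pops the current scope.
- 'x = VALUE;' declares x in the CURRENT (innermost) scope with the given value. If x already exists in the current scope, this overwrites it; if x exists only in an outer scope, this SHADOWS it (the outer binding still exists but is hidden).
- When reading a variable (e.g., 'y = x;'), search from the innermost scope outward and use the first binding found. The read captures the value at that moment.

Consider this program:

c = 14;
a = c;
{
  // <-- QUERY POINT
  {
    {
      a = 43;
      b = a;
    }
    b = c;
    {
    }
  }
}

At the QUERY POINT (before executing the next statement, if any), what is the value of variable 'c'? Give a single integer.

Answer: 14

Derivation:
Step 1: declare c=14 at depth 0
Step 2: declare a=(read c)=14 at depth 0
Step 3: enter scope (depth=1)
Visible at query point: a=14 c=14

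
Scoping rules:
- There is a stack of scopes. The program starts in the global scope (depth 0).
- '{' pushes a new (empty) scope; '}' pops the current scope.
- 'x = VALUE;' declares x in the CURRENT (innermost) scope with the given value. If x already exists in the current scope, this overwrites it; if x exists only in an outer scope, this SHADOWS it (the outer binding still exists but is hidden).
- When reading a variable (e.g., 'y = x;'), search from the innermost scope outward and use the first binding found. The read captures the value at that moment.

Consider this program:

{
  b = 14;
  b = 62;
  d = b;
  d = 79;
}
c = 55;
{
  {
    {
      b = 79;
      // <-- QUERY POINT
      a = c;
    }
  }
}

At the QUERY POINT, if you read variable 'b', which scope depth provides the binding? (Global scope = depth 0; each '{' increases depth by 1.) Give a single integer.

Answer: 3

Derivation:
Step 1: enter scope (depth=1)
Step 2: declare b=14 at depth 1
Step 3: declare b=62 at depth 1
Step 4: declare d=(read b)=62 at depth 1
Step 5: declare d=79 at depth 1
Step 6: exit scope (depth=0)
Step 7: declare c=55 at depth 0
Step 8: enter scope (depth=1)
Step 9: enter scope (depth=2)
Step 10: enter scope (depth=3)
Step 11: declare b=79 at depth 3
Visible at query point: b=79 c=55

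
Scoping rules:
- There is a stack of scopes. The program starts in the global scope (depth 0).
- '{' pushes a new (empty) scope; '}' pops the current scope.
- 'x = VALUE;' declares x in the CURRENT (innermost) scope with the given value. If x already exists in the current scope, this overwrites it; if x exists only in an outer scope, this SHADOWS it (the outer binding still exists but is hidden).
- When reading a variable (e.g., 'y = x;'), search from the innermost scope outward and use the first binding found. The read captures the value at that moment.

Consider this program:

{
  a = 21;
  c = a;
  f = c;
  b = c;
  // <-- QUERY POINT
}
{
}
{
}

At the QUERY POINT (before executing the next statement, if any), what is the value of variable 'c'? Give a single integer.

Step 1: enter scope (depth=1)
Step 2: declare a=21 at depth 1
Step 3: declare c=(read a)=21 at depth 1
Step 4: declare f=(read c)=21 at depth 1
Step 5: declare b=(read c)=21 at depth 1
Visible at query point: a=21 b=21 c=21 f=21

Answer: 21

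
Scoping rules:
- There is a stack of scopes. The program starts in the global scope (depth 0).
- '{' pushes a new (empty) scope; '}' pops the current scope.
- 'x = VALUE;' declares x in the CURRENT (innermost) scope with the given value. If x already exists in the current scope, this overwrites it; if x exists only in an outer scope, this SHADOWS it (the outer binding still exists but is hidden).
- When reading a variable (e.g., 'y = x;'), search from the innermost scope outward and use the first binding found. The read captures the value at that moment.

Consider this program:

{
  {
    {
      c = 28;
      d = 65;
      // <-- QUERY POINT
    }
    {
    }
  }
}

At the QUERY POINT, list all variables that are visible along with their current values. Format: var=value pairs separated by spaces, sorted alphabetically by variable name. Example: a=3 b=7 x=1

Answer: c=28 d=65

Derivation:
Step 1: enter scope (depth=1)
Step 2: enter scope (depth=2)
Step 3: enter scope (depth=3)
Step 4: declare c=28 at depth 3
Step 5: declare d=65 at depth 3
Visible at query point: c=28 d=65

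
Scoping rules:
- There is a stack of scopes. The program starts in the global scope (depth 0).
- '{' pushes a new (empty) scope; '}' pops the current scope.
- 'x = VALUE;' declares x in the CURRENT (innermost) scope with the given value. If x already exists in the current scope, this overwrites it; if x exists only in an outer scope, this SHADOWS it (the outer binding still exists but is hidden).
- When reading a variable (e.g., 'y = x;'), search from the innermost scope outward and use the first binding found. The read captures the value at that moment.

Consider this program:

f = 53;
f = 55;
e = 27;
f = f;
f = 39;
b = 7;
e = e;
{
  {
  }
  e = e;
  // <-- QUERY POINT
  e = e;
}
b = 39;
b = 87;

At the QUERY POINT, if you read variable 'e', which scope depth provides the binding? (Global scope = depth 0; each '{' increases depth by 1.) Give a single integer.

Step 1: declare f=53 at depth 0
Step 2: declare f=55 at depth 0
Step 3: declare e=27 at depth 0
Step 4: declare f=(read f)=55 at depth 0
Step 5: declare f=39 at depth 0
Step 6: declare b=7 at depth 0
Step 7: declare e=(read e)=27 at depth 0
Step 8: enter scope (depth=1)
Step 9: enter scope (depth=2)
Step 10: exit scope (depth=1)
Step 11: declare e=(read e)=27 at depth 1
Visible at query point: b=7 e=27 f=39

Answer: 1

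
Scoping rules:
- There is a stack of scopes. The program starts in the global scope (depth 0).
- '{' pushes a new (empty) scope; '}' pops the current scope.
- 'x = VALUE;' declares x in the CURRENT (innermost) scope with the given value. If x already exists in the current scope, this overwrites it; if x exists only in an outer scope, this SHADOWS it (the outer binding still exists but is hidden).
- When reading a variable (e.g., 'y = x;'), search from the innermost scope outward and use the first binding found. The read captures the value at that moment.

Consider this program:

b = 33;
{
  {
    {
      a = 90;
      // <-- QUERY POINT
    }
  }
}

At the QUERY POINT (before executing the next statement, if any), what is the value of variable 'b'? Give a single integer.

Answer: 33

Derivation:
Step 1: declare b=33 at depth 0
Step 2: enter scope (depth=1)
Step 3: enter scope (depth=2)
Step 4: enter scope (depth=3)
Step 5: declare a=90 at depth 3
Visible at query point: a=90 b=33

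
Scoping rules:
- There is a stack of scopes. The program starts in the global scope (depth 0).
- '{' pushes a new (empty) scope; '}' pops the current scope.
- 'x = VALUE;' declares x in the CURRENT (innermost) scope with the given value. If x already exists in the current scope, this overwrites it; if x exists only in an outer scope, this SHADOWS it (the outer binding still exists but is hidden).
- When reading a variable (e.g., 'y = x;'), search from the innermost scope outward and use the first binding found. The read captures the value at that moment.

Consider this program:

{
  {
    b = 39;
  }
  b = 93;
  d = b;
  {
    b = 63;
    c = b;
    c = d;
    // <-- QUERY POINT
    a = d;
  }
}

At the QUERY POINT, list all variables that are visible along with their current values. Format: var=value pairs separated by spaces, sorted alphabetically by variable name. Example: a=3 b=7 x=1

Answer: b=63 c=93 d=93

Derivation:
Step 1: enter scope (depth=1)
Step 2: enter scope (depth=2)
Step 3: declare b=39 at depth 2
Step 4: exit scope (depth=1)
Step 5: declare b=93 at depth 1
Step 6: declare d=(read b)=93 at depth 1
Step 7: enter scope (depth=2)
Step 8: declare b=63 at depth 2
Step 9: declare c=(read b)=63 at depth 2
Step 10: declare c=(read d)=93 at depth 2
Visible at query point: b=63 c=93 d=93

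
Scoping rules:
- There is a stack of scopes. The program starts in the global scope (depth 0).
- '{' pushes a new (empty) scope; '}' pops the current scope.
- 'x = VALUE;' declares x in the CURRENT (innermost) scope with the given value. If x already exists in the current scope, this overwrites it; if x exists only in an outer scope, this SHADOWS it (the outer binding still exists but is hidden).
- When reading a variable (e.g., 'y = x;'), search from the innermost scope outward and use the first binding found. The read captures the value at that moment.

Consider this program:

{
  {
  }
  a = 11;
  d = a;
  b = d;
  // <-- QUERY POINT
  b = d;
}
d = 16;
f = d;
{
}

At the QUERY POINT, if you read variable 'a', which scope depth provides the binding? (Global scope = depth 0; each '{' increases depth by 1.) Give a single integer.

Answer: 1

Derivation:
Step 1: enter scope (depth=1)
Step 2: enter scope (depth=2)
Step 3: exit scope (depth=1)
Step 4: declare a=11 at depth 1
Step 5: declare d=(read a)=11 at depth 1
Step 6: declare b=(read d)=11 at depth 1
Visible at query point: a=11 b=11 d=11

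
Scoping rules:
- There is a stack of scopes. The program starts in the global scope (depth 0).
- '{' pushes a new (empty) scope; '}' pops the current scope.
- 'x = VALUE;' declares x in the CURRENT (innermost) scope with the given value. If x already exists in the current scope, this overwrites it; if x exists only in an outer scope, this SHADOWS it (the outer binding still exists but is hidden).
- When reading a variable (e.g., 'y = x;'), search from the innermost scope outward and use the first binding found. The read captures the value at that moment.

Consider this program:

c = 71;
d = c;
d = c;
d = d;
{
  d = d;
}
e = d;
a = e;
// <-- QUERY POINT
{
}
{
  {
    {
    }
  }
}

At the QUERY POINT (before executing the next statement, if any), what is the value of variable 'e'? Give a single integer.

Answer: 71

Derivation:
Step 1: declare c=71 at depth 0
Step 2: declare d=(read c)=71 at depth 0
Step 3: declare d=(read c)=71 at depth 0
Step 4: declare d=(read d)=71 at depth 0
Step 5: enter scope (depth=1)
Step 6: declare d=(read d)=71 at depth 1
Step 7: exit scope (depth=0)
Step 8: declare e=(read d)=71 at depth 0
Step 9: declare a=(read e)=71 at depth 0
Visible at query point: a=71 c=71 d=71 e=71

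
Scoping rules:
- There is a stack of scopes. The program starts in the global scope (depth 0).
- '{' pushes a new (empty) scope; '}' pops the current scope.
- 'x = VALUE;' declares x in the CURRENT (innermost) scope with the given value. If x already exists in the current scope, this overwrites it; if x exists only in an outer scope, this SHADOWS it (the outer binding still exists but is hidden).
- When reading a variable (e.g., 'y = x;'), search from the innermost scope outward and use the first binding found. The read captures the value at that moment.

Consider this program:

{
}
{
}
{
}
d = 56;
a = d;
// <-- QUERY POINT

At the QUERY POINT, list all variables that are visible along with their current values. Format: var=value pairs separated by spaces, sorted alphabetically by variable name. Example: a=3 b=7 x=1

Step 1: enter scope (depth=1)
Step 2: exit scope (depth=0)
Step 3: enter scope (depth=1)
Step 4: exit scope (depth=0)
Step 5: enter scope (depth=1)
Step 6: exit scope (depth=0)
Step 7: declare d=56 at depth 0
Step 8: declare a=(read d)=56 at depth 0
Visible at query point: a=56 d=56

Answer: a=56 d=56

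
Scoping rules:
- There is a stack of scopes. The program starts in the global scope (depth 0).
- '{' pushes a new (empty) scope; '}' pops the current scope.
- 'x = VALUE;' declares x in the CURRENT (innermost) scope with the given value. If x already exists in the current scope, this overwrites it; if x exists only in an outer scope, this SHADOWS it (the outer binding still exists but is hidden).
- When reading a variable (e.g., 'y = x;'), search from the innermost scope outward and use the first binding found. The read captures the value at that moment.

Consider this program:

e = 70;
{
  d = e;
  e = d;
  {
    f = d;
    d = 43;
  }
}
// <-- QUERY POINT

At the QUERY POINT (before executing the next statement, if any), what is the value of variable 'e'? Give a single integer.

Step 1: declare e=70 at depth 0
Step 2: enter scope (depth=1)
Step 3: declare d=(read e)=70 at depth 1
Step 4: declare e=(read d)=70 at depth 1
Step 5: enter scope (depth=2)
Step 6: declare f=(read d)=70 at depth 2
Step 7: declare d=43 at depth 2
Step 8: exit scope (depth=1)
Step 9: exit scope (depth=0)
Visible at query point: e=70

Answer: 70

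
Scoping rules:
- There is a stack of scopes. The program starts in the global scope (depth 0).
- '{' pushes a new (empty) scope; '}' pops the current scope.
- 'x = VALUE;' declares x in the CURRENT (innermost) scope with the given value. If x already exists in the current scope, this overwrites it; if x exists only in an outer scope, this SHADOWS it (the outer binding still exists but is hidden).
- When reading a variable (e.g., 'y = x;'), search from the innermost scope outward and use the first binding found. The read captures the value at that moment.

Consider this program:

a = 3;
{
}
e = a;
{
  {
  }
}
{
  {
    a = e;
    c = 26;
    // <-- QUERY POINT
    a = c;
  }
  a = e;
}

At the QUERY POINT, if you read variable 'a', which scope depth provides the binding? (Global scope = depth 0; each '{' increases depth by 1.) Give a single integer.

Answer: 2

Derivation:
Step 1: declare a=3 at depth 0
Step 2: enter scope (depth=1)
Step 3: exit scope (depth=0)
Step 4: declare e=(read a)=3 at depth 0
Step 5: enter scope (depth=1)
Step 6: enter scope (depth=2)
Step 7: exit scope (depth=1)
Step 8: exit scope (depth=0)
Step 9: enter scope (depth=1)
Step 10: enter scope (depth=2)
Step 11: declare a=(read e)=3 at depth 2
Step 12: declare c=26 at depth 2
Visible at query point: a=3 c=26 e=3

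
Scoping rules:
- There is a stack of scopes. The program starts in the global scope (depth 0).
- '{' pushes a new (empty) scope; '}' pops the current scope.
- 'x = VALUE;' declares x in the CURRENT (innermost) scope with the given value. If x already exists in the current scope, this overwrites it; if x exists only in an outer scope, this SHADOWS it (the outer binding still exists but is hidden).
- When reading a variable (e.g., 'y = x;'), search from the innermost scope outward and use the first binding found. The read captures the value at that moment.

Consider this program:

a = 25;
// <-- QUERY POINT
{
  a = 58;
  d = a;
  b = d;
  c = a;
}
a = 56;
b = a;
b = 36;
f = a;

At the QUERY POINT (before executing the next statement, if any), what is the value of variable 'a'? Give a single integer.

Step 1: declare a=25 at depth 0
Visible at query point: a=25

Answer: 25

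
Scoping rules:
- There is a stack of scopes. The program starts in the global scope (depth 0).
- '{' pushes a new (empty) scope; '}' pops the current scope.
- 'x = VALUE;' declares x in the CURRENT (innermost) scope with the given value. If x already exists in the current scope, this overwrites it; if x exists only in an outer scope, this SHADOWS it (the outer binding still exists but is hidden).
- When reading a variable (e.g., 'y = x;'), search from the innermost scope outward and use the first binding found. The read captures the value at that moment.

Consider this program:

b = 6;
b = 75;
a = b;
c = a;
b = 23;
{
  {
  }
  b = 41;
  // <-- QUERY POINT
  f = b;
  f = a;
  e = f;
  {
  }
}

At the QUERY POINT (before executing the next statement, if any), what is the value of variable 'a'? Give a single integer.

Step 1: declare b=6 at depth 0
Step 2: declare b=75 at depth 0
Step 3: declare a=(read b)=75 at depth 0
Step 4: declare c=(read a)=75 at depth 0
Step 5: declare b=23 at depth 0
Step 6: enter scope (depth=1)
Step 7: enter scope (depth=2)
Step 8: exit scope (depth=1)
Step 9: declare b=41 at depth 1
Visible at query point: a=75 b=41 c=75

Answer: 75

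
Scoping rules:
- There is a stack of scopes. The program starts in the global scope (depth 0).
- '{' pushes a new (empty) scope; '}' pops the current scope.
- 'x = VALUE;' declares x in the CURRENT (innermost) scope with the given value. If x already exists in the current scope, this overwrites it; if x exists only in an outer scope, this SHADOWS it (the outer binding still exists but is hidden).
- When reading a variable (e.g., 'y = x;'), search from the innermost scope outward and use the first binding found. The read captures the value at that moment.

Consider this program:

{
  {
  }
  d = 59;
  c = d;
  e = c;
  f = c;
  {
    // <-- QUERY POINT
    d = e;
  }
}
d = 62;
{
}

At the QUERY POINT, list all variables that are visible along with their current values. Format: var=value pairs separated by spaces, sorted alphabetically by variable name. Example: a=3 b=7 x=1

Step 1: enter scope (depth=1)
Step 2: enter scope (depth=2)
Step 3: exit scope (depth=1)
Step 4: declare d=59 at depth 1
Step 5: declare c=(read d)=59 at depth 1
Step 6: declare e=(read c)=59 at depth 1
Step 7: declare f=(read c)=59 at depth 1
Step 8: enter scope (depth=2)
Visible at query point: c=59 d=59 e=59 f=59

Answer: c=59 d=59 e=59 f=59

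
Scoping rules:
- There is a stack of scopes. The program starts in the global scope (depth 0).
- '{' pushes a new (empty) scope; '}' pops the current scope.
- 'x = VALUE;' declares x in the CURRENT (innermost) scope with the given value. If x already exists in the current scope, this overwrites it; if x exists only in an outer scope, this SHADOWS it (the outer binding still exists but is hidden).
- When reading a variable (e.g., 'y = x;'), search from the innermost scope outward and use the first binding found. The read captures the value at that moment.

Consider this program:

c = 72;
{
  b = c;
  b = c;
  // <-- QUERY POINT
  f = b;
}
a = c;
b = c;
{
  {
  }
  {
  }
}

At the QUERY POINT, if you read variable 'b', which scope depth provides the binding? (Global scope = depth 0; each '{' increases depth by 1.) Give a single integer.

Step 1: declare c=72 at depth 0
Step 2: enter scope (depth=1)
Step 3: declare b=(read c)=72 at depth 1
Step 4: declare b=(read c)=72 at depth 1
Visible at query point: b=72 c=72

Answer: 1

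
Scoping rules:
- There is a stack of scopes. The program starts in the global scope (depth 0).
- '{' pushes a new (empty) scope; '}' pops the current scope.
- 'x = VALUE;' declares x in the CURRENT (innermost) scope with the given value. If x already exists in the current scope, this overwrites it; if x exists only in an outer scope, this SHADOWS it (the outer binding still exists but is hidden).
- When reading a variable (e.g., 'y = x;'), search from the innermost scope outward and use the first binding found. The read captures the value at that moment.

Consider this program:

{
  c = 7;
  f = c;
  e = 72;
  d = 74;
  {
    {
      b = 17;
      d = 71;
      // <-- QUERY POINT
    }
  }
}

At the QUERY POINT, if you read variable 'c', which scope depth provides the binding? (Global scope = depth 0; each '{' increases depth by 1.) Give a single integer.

Answer: 1

Derivation:
Step 1: enter scope (depth=1)
Step 2: declare c=7 at depth 1
Step 3: declare f=(read c)=7 at depth 1
Step 4: declare e=72 at depth 1
Step 5: declare d=74 at depth 1
Step 6: enter scope (depth=2)
Step 7: enter scope (depth=3)
Step 8: declare b=17 at depth 3
Step 9: declare d=71 at depth 3
Visible at query point: b=17 c=7 d=71 e=72 f=7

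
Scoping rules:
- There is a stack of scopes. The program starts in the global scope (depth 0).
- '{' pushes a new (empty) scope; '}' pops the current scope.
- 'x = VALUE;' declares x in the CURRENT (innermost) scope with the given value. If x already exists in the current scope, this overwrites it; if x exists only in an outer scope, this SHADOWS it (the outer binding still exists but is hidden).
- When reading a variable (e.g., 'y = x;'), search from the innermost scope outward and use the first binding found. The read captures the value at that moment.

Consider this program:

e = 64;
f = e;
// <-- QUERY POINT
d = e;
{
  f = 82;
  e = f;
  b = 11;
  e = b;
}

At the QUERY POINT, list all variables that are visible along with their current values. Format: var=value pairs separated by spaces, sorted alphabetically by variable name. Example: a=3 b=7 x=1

Answer: e=64 f=64

Derivation:
Step 1: declare e=64 at depth 0
Step 2: declare f=(read e)=64 at depth 0
Visible at query point: e=64 f=64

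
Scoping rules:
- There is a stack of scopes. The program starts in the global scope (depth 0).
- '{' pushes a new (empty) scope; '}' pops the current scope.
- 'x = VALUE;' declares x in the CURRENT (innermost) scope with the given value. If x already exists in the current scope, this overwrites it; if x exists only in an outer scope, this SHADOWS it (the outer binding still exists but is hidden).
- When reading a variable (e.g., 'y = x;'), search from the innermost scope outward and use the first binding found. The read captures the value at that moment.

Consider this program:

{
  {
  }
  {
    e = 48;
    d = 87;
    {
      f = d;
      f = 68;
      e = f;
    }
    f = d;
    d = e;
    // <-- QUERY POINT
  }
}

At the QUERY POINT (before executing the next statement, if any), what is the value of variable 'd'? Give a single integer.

Answer: 48

Derivation:
Step 1: enter scope (depth=1)
Step 2: enter scope (depth=2)
Step 3: exit scope (depth=1)
Step 4: enter scope (depth=2)
Step 5: declare e=48 at depth 2
Step 6: declare d=87 at depth 2
Step 7: enter scope (depth=3)
Step 8: declare f=(read d)=87 at depth 3
Step 9: declare f=68 at depth 3
Step 10: declare e=(read f)=68 at depth 3
Step 11: exit scope (depth=2)
Step 12: declare f=(read d)=87 at depth 2
Step 13: declare d=(read e)=48 at depth 2
Visible at query point: d=48 e=48 f=87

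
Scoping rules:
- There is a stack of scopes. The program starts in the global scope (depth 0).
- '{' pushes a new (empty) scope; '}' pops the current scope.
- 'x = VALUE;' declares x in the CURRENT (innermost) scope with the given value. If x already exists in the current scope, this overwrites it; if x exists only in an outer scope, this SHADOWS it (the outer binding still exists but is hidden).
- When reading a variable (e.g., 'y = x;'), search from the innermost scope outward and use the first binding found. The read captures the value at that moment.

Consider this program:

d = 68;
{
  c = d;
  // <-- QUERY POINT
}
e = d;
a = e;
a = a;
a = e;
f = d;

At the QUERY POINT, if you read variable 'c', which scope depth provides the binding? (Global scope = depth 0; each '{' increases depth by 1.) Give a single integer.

Answer: 1

Derivation:
Step 1: declare d=68 at depth 0
Step 2: enter scope (depth=1)
Step 3: declare c=(read d)=68 at depth 1
Visible at query point: c=68 d=68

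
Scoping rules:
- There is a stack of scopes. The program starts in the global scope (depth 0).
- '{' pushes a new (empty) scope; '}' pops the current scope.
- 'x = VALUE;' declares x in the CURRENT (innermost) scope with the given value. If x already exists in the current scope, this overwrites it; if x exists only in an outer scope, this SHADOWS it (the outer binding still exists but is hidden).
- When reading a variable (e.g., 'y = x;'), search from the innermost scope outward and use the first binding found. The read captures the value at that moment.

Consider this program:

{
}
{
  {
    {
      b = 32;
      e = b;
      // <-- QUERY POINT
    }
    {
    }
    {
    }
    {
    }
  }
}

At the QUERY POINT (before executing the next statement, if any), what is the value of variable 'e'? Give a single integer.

Answer: 32

Derivation:
Step 1: enter scope (depth=1)
Step 2: exit scope (depth=0)
Step 3: enter scope (depth=1)
Step 4: enter scope (depth=2)
Step 5: enter scope (depth=3)
Step 6: declare b=32 at depth 3
Step 7: declare e=(read b)=32 at depth 3
Visible at query point: b=32 e=32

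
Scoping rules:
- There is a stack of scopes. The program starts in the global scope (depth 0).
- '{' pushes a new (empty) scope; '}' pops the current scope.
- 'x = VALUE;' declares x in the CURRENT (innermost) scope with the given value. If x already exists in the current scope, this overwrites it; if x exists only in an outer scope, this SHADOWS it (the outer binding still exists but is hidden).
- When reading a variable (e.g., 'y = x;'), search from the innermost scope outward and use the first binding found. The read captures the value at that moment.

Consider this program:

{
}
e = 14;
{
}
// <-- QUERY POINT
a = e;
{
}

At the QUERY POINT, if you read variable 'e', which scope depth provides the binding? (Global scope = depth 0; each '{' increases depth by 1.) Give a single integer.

Step 1: enter scope (depth=1)
Step 2: exit scope (depth=0)
Step 3: declare e=14 at depth 0
Step 4: enter scope (depth=1)
Step 5: exit scope (depth=0)
Visible at query point: e=14

Answer: 0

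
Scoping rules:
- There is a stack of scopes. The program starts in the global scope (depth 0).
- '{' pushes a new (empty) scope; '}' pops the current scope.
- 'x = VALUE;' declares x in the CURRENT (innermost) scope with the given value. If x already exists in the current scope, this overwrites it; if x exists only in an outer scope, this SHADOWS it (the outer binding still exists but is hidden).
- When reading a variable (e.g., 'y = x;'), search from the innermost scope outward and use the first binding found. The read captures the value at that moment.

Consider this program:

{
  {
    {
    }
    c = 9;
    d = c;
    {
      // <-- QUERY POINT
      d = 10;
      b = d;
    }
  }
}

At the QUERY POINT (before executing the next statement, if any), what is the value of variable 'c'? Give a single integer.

Step 1: enter scope (depth=1)
Step 2: enter scope (depth=2)
Step 3: enter scope (depth=3)
Step 4: exit scope (depth=2)
Step 5: declare c=9 at depth 2
Step 6: declare d=(read c)=9 at depth 2
Step 7: enter scope (depth=3)
Visible at query point: c=9 d=9

Answer: 9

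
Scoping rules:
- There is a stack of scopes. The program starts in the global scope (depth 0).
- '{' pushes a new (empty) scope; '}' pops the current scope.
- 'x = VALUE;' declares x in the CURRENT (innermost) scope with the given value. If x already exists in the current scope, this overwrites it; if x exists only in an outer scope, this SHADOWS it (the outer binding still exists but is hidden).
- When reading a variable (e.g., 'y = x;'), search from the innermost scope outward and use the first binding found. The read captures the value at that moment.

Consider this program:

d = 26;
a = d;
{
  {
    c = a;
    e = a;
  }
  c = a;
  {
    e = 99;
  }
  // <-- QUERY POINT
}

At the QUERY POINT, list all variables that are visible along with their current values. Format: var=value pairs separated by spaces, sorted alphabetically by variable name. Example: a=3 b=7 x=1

Step 1: declare d=26 at depth 0
Step 2: declare a=(read d)=26 at depth 0
Step 3: enter scope (depth=1)
Step 4: enter scope (depth=2)
Step 5: declare c=(read a)=26 at depth 2
Step 6: declare e=(read a)=26 at depth 2
Step 7: exit scope (depth=1)
Step 8: declare c=(read a)=26 at depth 1
Step 9: enter scope (depth=2)
Step 10: declare e=99 at depth 2
Step 11: exit scope (depth=1)
Visible at query point: a=26 c=26 d=26

Answer: a=26 c=26 d=26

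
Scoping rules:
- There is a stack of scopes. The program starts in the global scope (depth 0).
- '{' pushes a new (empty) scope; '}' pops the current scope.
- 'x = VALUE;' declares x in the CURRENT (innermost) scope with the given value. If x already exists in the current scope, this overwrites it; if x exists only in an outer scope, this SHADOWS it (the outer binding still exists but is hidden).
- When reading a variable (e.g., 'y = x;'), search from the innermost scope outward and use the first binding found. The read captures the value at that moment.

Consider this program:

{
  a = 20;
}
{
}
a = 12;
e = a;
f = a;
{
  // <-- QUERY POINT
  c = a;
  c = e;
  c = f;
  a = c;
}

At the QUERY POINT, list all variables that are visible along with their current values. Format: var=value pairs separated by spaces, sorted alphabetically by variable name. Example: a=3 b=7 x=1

Answer: a=12 e=12 f=12

Derivation:
Step 1: enter scope (depth=1)
Step 2: declare a=20 at depth 1
Step 3: exit scope (depth=0)
Step 4: enter scope (depth=1)
Step 5: exit scope (depth=0)
Step 6: declare a=12 at depth 0
Step 7: declare e=(read a)=12 at depth 0
Step 8: declare f=(read a)=12 at depth 0
Step 9: enter scope (depth=1)
Visible at query point: a=12 e=12 f=12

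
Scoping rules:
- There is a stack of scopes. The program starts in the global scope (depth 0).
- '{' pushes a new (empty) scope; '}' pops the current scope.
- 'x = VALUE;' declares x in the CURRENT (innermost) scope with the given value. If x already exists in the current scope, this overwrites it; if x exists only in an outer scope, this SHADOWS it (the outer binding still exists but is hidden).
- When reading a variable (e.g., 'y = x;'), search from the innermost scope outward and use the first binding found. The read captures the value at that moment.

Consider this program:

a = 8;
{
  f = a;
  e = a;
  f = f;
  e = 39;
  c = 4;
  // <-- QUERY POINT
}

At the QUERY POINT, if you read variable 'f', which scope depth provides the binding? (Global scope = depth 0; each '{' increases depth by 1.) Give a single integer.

Step 1: declare a=8 at depth 0
Step 2: enter scope (depth=1)
Step 3: declare f=(read a)=8 at depth 1
Step 4: declare e=(read a)=8 at depth 1
Step 5: declare f=(read f)=8 at depth 1
Step 6: declare e=39 at depth 1
Step 7: declare c=4 at depth 1
Visible at query point: a=8 c=4 e=39 f=8

Answer: 1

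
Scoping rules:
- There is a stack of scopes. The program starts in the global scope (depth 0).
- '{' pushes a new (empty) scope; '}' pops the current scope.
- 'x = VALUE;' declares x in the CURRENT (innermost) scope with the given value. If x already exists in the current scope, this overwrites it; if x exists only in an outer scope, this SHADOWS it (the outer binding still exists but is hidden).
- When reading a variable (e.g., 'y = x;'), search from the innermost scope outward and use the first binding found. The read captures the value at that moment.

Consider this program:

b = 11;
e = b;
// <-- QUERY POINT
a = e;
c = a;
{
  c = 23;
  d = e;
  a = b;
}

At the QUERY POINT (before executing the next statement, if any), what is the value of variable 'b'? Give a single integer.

Step 1: declare b=11 at depth 0
Step 2: declare e=(read b)=11 at depth 0
Visible at query point: b=11 e=11

Answer: 11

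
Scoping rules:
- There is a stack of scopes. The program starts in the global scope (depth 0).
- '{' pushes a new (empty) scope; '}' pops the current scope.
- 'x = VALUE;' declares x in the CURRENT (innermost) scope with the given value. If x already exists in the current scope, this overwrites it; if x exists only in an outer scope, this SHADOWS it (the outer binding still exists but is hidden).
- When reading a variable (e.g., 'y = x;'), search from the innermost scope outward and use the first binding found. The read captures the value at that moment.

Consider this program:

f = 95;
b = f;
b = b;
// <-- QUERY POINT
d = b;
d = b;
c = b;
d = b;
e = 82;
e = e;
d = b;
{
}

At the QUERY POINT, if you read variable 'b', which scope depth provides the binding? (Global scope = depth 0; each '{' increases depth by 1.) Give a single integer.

Step 1: declare f=95 at depth 0
Step 2: declare b=(read f)=95 at depth 0
Step 3: declare b=(read b)=95 at depth 0
Visible at query point: b=95 f=95

Answer: 0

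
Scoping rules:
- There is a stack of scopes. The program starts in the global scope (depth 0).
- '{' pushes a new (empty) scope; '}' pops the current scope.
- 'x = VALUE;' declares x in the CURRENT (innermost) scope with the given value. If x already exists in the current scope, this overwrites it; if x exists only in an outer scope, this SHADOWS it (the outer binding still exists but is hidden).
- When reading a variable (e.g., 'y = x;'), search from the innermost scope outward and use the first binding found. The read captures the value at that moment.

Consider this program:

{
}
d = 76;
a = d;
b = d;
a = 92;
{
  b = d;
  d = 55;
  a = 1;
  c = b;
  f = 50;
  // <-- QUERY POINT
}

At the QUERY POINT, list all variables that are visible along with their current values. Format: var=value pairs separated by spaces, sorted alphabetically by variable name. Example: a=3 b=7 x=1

Answer: a=1 b=76 c=76 d=55 f=50

Derivation:
Step 1: enter scope (depth=1)
Step 2: exit scope (depth=0)
Step 3: declare d=76 at depth 0
Step 4: declare a=(read d)=76 at depth 0
Step 5: declare b=(read d)=76 at depth 0
Step 6: declare a=92 at depth 0
Step 7: enter scope (depth=1)
Step 8: declare b=(read d)=76 at depth 1
Step 9: declare d=55 at depth 1
Step 10: declare a=1 at depth 1
Step 11: declare c=(read b)=76 at depth 1
Step 12: declare f=50 at depth 1
Visible at query point: a=1 b=76 c=76 d=55 f=50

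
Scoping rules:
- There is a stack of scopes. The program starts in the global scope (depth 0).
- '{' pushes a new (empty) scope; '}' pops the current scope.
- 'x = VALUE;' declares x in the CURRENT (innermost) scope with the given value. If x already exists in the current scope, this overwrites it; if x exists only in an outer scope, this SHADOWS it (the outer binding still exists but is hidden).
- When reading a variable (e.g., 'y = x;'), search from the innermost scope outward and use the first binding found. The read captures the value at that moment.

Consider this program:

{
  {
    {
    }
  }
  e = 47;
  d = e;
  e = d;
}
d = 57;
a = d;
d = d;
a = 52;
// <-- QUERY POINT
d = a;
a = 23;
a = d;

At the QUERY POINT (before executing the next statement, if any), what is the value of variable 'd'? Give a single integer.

Answer: 57

Derivation:
Step 1: enter scope (depth=1)
Step 2: enter scope (depth=2)
Step 3: enter scope (depth=3)
Step 4: exit scope (depth=2)
Step 5: exit scope (depth=1)
Step 6: declare e=47 at depth 1
Step 7: declare d=(read e)=47 at depth 1
Step 8: declare e=(read d)=47 at depth 1
Step 9: exit scope (depth=0)
Step 10: declare d=57 at depth 0
Step 11: declare a=(read d)=57 at depth 0
Step 12: declare d=(read d)=57 at depth 0
Step 13: declare a=52 at depth 0
Visible at query point: a=52 d=57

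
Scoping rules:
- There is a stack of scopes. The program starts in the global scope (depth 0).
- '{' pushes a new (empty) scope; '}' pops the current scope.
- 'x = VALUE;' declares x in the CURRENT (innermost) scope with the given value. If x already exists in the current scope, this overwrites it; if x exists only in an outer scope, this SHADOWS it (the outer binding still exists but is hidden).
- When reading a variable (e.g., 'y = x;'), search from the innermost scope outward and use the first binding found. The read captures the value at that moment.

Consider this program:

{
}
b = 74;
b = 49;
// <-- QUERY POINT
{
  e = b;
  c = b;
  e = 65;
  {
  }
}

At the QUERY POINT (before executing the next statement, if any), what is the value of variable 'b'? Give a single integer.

Step 1: enter scope (depth=1)
Step 2: exit scope (depth=0)
Step 3: declare b=74 at depth 0
Step 4: declare b=49 at depth 0
Visible at query point: b=49

Answer: 49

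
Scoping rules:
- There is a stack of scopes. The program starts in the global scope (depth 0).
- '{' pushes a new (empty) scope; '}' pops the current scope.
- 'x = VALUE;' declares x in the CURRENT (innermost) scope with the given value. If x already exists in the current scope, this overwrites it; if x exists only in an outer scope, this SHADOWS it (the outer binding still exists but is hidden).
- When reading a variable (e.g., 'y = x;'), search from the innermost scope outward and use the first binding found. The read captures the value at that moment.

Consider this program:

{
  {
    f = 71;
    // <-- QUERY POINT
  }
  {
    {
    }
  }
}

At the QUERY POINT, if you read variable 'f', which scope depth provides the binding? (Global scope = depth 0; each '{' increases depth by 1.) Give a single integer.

Answer: 2

Derivation:
Step 1: enter scope (depth=1)
Step 2: enter scope (depth=2)
Step 3: declare f=71 at depth 2
Visible at query point: f=71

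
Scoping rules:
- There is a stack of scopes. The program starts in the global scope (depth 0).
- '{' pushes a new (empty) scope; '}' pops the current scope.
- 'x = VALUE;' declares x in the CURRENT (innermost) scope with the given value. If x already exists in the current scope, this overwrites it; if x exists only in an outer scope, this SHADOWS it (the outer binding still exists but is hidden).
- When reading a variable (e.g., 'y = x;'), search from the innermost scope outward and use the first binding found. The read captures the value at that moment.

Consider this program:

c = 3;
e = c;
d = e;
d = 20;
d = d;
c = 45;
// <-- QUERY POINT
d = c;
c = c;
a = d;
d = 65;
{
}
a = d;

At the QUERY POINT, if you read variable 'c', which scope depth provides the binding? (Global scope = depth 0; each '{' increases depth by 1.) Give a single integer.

Step 1: declare c=3 at depth 0
Step 2: declare e=(read c)=3 at depth 0
Step 3: declare d=(read e)=3 at depth 0
Step 4: declare d=20 at depth 0
Step 5: declare d=(read d)=20 at depth 0
Step 6: declare c=45 at depth 0
Visible at query point: c=45 d=20 e=3

Answer: 0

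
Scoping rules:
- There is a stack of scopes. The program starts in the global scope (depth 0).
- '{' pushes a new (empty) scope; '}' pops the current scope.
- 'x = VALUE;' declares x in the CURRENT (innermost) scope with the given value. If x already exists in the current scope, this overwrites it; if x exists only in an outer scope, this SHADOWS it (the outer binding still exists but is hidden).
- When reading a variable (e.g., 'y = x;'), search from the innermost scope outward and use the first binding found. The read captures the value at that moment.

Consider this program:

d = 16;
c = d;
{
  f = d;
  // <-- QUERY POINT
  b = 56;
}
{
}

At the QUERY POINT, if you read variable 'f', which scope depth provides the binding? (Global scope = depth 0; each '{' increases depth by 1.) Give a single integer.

Step 1: declare d=16 at depth 0
Step 2: declare c=(read d)=16 at depth 0
Step 3: enter scope (depth=1)
Step 4: declare f=(read d)=16 at depth 1
Visible at query point: c=16 d=16 f=16

Answer: 1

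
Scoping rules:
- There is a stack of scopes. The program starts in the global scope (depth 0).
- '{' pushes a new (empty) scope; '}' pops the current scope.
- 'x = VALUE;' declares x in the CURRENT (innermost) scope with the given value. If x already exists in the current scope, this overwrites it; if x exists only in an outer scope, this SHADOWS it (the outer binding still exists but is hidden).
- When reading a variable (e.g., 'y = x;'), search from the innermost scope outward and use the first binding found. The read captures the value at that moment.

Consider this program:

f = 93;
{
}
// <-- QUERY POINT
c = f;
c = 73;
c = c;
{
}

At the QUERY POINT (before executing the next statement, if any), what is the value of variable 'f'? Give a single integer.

Answer: 93

Derivation:
Step 1: declare f=93 at depth 0
Step 2: enter scope (depth=1)
Step 3: exit scope (depth=0)
Visible at query point: f=93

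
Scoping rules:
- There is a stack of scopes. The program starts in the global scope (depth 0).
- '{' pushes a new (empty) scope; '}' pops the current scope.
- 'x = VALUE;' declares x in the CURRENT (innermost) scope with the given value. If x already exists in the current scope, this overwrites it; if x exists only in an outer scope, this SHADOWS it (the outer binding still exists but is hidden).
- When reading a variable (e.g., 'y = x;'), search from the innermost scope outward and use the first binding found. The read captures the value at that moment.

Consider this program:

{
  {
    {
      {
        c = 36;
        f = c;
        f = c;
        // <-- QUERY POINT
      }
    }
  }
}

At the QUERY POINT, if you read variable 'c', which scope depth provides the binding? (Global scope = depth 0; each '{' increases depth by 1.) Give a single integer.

Answer: 4

Derivation:
Step 1: enter scope (depth=1)
Step 2: enter scope (depth=2)
Step 3: enter scope (depth=3)
Step 4: enter scope (depth=4)
Step 5: declare c=36 at depth 4
Step 6: declare f=(read c)=36 at depth 4
Step 7: declare f=(read c)=36 at depth 4
Visible at query point: c=36 f=36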